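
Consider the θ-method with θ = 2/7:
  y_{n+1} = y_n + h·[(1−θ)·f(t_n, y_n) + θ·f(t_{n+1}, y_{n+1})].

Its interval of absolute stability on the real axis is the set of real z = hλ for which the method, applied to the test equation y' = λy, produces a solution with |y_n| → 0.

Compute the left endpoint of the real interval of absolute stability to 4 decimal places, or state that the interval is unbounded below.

z* = -4.6667.

Set f=λy, z=hλ:
  y_{n+1} = y_n + z·[5/7·y_n + 2/7·y_{n+1}] ⇒ (1 − 2/7z)y_{n+1} = (1 + 5/7z)y_n
  R(z) = (1 + 5/7z)/(1 − 2/7z).

Find x<0 with |R(x)|<1.
x=-1.45: |R|=0.0253
R=−1: 1+5/7x = −1+2/7x ⇒ -3/7x=2 ⇒ x=2/(-3/7)=-4.6667
Confirm numerically:
  x=-4.120: |R|=0.89239 <1
  x=-4.025: |R|=0.87209 <1
  x=-3.485: |R|=0.74624 <1
  x=-5.265: |R|=1.10240 >1
  x=-4.864: |R|=1.03539 >1
Interval (-4.6667, 0).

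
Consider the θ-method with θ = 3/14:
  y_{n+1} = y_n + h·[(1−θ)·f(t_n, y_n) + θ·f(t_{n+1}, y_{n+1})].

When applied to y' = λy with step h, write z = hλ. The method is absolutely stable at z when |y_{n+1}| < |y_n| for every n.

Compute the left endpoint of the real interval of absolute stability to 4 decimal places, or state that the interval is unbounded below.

z* = -3.5000.

Test eqn y'=λy, z=hλ:
  y_{n+1} = y_n + z·[11/14·y_n + 3/14·y_{n+1}] ⇒ (1 − 3/14z)y_{n+1} = (1 + 11/14z)y_n
  Hence R(z) = (1 + 11/14z)/(1 − 3/14z).

Solve |R(x)|<1 on ℝ⁻.
x=-1.59: |R|=0.1859
R=−1: 1+11/14x = −1+3/14x ⇒ -4/7x=2 ⇒ x=2/(-4/7)=-3.5000
Confirm numerically:
  x=-3.463: |R|=0.98786 <1
  x=-2.707: |R|=0.71321 <1
  x=-2.454: |R|=0.60828 <1
  x=-2.404: |R|=0.58665 <1
  x=-3.974: |R|=1.14629 >1
  x=-3.924: |R|=1.13162 >1
Interval (-3.5000, 0).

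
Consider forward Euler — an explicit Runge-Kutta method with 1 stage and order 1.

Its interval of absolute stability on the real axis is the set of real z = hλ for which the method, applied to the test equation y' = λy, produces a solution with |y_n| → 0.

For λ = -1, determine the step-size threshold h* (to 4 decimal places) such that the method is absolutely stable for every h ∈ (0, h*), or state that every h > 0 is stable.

(-2.0000,0); λ=-1 ⇒ h* = 2.0000.

With y'=λy (z=hλ):
  order 1, 1-stage ⇒ R(z)=1+z
  (e.g. R(-1.57)=-0.57000, |R|=0.57000)

Solve |R(x)|<1 on ℝ⁻.
x=-1.57: |R|=0.5700
|R(-2.33)|=1.3300 |R(-2.25)|=1.2500 |R(-1.98)|=0.9800
Bisect:
  x_lo=-2.3812 |R|=1.3812  x_hi=-0.0869 |R|=0.9131
  mid=-1.23403 |R|=0.23403 →hi
  mid=-1.80760 |R|=0.80760 →hi
  mid=-2.09439 |R|=1.09439 →lo
  mid=-1.95100 |R|=0.95100 →hi
  mid=-2.02269 |R|=1.02269 →lo
  mid=-1.98684 |R|=0.98684 →hi
  mid=-2.00477 |R|=1.00477 →lo
  mid=-1.99581 |R|=0.99581 →hi
  mid=-2.00029 |R|=1.00029 →lo
  mid=-1.99805 |R|=0.99805 →hi
  ...
  [-2.00001,-1.99987] ⇒ x*=-2.0000
Stable set (-2.0000, 0).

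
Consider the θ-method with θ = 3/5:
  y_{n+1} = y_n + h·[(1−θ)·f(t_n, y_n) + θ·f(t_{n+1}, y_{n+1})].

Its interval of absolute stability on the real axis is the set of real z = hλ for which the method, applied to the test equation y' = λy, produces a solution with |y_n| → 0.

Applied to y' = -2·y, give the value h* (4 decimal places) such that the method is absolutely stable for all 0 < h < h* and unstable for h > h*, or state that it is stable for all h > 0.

unbounded; (−∞, 0). Any h>0 works for λ=-2.

Test eqn y'=λy, z=hλ:
  y_{n+1} = y_n + z·[2/5·y_n + 3/5·y_{n+1}] ⇒ (1 − 3/5z)y_{n+1} = (1 + 2/5z)y_n
  Hence R(z) = (1 + 2/5z)/(1 − 3/5z).

Find x<0 with |R(x)|<1.
x=-0.85: |R|=0.4371
x=-2: |R|=0.0909
x=-10: |R|=0.4286
x=-100: |R|=0.6393
θ=3/5≥1/2 ⇒ |1+2/5x|<|1−3/5x| ∀x<0 ⇒ stable on all of ℝ⁻.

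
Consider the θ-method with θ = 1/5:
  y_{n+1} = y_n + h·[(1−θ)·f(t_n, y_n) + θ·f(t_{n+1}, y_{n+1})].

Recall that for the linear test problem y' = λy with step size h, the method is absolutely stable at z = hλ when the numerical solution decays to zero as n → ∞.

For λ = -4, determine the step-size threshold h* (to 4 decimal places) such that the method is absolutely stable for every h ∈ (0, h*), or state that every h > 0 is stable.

Test eqn y'=λy, z=hλ:
  y_{n+1} = y_n + z·[4/5·y_n + 1/5·y_{n+1}] ⇒ (1 − 1/5z)y_{n+1} = (1 + 4/5z)y_n
  ⇒ R(z) = (1 + 4/5z)/(1 − 1/5z).

Need |R(x)|<1, x<0.
x=-1.05: |R|=0.1322
R=−1: 1+4/5x = −1+1/5x ⇒ -3/5x=2 ⇒ x=2/(-3/5)=-3.3333
Confirm numerically:
  x=-2.974: |R|=0.86481 <1
  x=-2.588: |R|=0.70532 <1
  x=-2.078: |R|=0.46793 <1
  x=-1.833: |R|=0.34128 <1
  x=-3.829: |R|=1.16842 >1
  x=-3.622: |R|=1.10044 >1
  x=-3.606: |R|=1.09505 >1
So |R|<1 on (-3.3333, 0).

(-3.3333,0); λ=-4 ⇒ h* = (10/3)/4 = 0.8333.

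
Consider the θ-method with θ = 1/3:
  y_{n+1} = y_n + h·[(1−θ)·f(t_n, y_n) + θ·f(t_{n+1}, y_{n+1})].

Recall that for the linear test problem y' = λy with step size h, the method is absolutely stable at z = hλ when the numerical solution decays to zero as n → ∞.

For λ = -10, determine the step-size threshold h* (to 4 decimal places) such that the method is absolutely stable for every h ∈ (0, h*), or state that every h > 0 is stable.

Test eqn y'=λy, z=hλ:
  y_{n+1} = y_n + z·[2/3·y_n + 1/3·y_{n+1}] ⇒ (1 − 1/3z)y_{n+1} = (1 + 2/3z)y_n
  Hence R(z) = (1 + 2/3z)/(1 − 1/3z).

Find x<0 with |R(x)|<1.
x=-1.22: |R|=0.1327
R=−1: 1+2/3x = −1+1/3x ⇒ -1/3x=2 ⇒ x=2/(-1/3)=-6.0000
Confirm numerically:
  x=-5.249: |R|=0.90896 <1
  x=-4.778: |R|=0.84289 <1
  x=-4.563: |R|=0.81000 <1
  x=-2.636: |R|=0.40312 <1
  x=-6.487: |R|=1.05133 >1
  x=-6.180: |R|=1.01961 >1
  x=-6.142: |R|=1.01553 >1
So |R|<1 on (-6.0000, 0).

(-6.0000,0); λ=-10 ⇒ h* = (6)/10 = 0.6000.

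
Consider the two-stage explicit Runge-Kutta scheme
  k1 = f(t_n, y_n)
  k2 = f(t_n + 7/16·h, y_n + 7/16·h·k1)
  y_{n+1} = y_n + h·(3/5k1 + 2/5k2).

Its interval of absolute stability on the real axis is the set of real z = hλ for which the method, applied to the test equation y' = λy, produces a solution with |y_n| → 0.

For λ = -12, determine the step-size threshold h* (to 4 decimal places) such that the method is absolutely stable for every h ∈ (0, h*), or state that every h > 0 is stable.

With y'=λy (z=hλ):
  k1=λy_n ⇒ h·k1=z·y_n;  k2=λ(1+7/16z)y_n ⇒ h·k2=z(1+7/16z)y_n
  y_{n+1}/y_n = 1 + 3/5z + 2/5z(1+7/16z) = 1 + z + 7/40z²
  R(z) = 1 + z + 7/40z².

Boundary: |R(x)|=1, x<0.
x=-1.67: |R|=0.1819
R=1: x+7/40x²=0 ⇒ x=−40/7=-5.7143; min R=1−1/(4·7/40)=-0.4286>−1
Confirm numerically:
  x=-4.600: |R|=0.10300 <1
  x=-4.564: |R|=0.08127 <1
  x=-2.618: |R|=0.41856 <1
  x=-6.278: |R|=1.61932 >1
  x=-6.174: |R|=1.49670 >1
So |R|<1 on (-5.7143, 0).

(-5.7143,0); λ=-12 ⇒ h* = (40/7)/12 = 0.4762.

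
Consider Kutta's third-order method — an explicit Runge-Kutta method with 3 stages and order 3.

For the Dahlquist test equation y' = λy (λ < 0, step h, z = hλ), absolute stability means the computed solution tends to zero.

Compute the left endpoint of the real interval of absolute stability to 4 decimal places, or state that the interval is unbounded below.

left endpoint -2.5127.

Test eqn y'=λy, z=hλ:
  order 3, 3-stage ⇒ R(z)=1+z+z^2/2+z^3/6
  (e.g. R(-0.34)=0.71125, |R|=0.71125)

Solve |R(x)|<1 on ℝ⁻.
x=-0.34: |R|=0.7112
|R(-2.46)|=0.9154 |R(-2.06)|=0.3952 |R(-1.82)|=0.1686
Bisect:
  x_lo=-3.0721 |R|=2.1856  x_hi=-0.2188 |R|=0.8034
  mid=-1.64544 |R|=0.03420 →hi
  mid=-2.35878 |R|=0.76417 →hi
  mid=-2.71545 |R|=1.36575 →lo
  mid=-2.53711 |R|=1.04052 →lo
  mid=-2.44795 |R|=0.89659 →hi
  mid=-2.49253 |R|=0.96707 →hi
  mid=-2.51482 |R|=1.00342 →lo
  mid=-2.50367 |R|=0.98515 →hi
  ...
  [-2.51290,-2.51273] ⇒ x*=-2.5127
Stable set (-2.5127, 0).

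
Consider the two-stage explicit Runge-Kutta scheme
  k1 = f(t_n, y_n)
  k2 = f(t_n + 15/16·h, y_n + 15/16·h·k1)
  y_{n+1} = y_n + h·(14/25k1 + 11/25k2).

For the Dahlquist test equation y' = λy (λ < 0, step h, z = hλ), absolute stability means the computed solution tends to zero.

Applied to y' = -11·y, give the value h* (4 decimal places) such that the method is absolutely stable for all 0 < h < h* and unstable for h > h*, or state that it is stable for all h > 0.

(-2.4242,0); λ=-11 ⇒ h* = (80/33)/11 = 0.2204.

With y'=λy (z=hλ):
  k1=λy_n ⇒ h·k1=z·y_n;  k2=λ(1+15/16z)y_n ⇒ h·k2=z(1+15/16z)y_n
  y_{n+1}/y_n = 1 + 14/25z + 11/25z(1+15/16z) = 1 + z + 33/80z²
  ⇒ R(z) = 1 + z + 33/80z².

Boundary: |R(x)|=1, x<0.
x=-1.36: |R|=0.4030
R=1: x+33/80x²=0 ⇒ x=−80/33=-2.4242; min R=1−1/(4·33/80)=0.3939>−1
Confirm numerically:
  x=-2.372: |R|=0.94888 <1
  x=-2.078: |R|=0.70321 <1
  x=-1.401: |R|=0.40866 <1
  x=-1.215: |R|=0.39394 <1
  x=-2.879: |R|=1.54006 >1
  x=-2.749: |R|=1.36826 >1
So |R|<1 on (-2.4242, 0).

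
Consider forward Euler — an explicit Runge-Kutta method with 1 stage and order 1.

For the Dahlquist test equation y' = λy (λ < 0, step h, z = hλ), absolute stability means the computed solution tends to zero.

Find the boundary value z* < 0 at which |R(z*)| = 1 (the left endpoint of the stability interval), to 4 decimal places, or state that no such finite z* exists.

Set f=λy, z=hλ:
  order 1, 1-stage ⇒ R(z)=1+z
  (e.g. R(-0.79)=0.21000, |R|=0.21000)

Solve |R(x)|<1 on ℝ⁻.
x=-0.79: |R|=0.2100
|R(-0.93)|=0.0700 |R(-0.84)|=0.1600 |R(-0.6)|=0.4000
Bisect:
  x_lo=-2.8491 |R|=1.8491  x_hi=-0.3250 |R|=0.6750
  mid=-1.58705 |R|=0.58705 →hi
  mid=-2.21806 |R|=1.21806 →lo
  mid=-1.90256 |R|=0.90256 →hi
  mid=-2.06031 |R|=1.06031 →lo
  mid=-1.98143 |R|=0.98143 →hi
  mid=-2.02087 |R|=1.02087 →lo
  mid=-2.00115 |R|=1.00115 →lo
  mid=-1.99129 |R|=0.99129 →hi
  mid=-1.99622 |R|=0.99622 →hi
  ...
  [-2.00007,-1.99992] ⇒ x*=-2.0000
Stable set (-2.0000, 0).

left endpoint -2.0000.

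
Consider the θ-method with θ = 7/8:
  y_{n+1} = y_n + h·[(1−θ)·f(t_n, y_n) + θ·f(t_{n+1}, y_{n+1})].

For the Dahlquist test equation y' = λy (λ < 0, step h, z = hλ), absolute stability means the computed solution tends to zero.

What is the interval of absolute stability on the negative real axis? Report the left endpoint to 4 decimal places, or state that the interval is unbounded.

unbounded; (−∞, 0).

Set f=λy, z=hλ:
  y_{n+1} = y_n + z·[1/8·y_n + 7/8·y_{n+1}] ⇒ (1 − 7/8z)y_{n+1} = (1 + 1/8z)y_n
  R(z) = (1 + 1/8z)/(1 − 7/8z).

Need |R(x)|<1, x<0.
x=-1.03: |R|=0.4583
x=-2: |R|=0.2727
x=-10: |R|=0.0256
x=-100: |R|=0.1299
θ=7/8≥1/2 ⇒ |1+1/8x|<|1−7/8x| ∀x<0 ⇒ unbounded interval.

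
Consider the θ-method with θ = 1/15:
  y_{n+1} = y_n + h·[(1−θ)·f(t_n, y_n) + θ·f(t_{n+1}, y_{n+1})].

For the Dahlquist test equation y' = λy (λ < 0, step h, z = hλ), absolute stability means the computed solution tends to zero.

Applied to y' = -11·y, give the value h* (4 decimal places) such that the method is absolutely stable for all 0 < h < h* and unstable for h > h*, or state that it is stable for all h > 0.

Test eqn y'=λy, z=hλ:
  y_{n+1} = y_n + z·[14/15·y_n + 1/15·y_{n+1}] ⇒ (1 − 1/15z)y_{n+1} = (1 + 14/15z)y_n
  R(z) = (1 + 14/15z)/(1 − 1/15z).

Need |R(x)|<1, x<0.
x=-0.61: |R|=0.4138
R=−1: 1+14/15x = −1+1/15x ⇒ -13/15x=2 ⇒ x=2/(-13/15)=-2.3077
Confirm numerically:
  x=-1.720: |R|=0.54306 <1
  x=-1.458: |R|=0.32884 <1
  x=-1.240: |R|=0.14532 <1
  x=-0.991: |R|=0.07041 <1
  x=-2.825: |R|=1.37728 >1
  x=-2.656: |R|=1.25646 >1
So |R|<1 on (-2.3077, 0).

(-2.3077,0); λ=-11 ⇒ h* = (30/13)/11 = 0.2098.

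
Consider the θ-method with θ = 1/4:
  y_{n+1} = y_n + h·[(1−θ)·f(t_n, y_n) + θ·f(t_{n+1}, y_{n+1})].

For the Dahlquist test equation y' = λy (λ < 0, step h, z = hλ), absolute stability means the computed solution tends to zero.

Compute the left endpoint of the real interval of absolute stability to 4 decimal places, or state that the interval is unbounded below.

With y'=λy (z=hλ):
  y_{n+1} = y_n + z·[3/4·y_n + 1/4·y_{n+1}] ⇒ (1 − 1/4z)y_{n+1} = (1 + 3/4z)y_n
  ⇒ R(z) = (1 + 3/4z)/(1 − 1/4z).

Boundary: |R(x)|=1, x<0.
x=-1.34: |R|=0.0037
R=−1: 1+3/4x = −1+1/4x ⇒ -1/2x=2 ⇒ x=2/(-1/2)=-4.0000
Confirm numerically:
  x=-3.720: |R|=0.92746 <1
  x=-2.474: |R|=0.52858 <1
  x=-2.277: |R|=0.45101 <1
  x=-1.899: |R|=0.28768 <1
  x=-4.219: |R|=1.05329 >1
  x=-4.161: |R|=1.03946 >1
Interval (-4.0000, 0).

z* = -4.0000.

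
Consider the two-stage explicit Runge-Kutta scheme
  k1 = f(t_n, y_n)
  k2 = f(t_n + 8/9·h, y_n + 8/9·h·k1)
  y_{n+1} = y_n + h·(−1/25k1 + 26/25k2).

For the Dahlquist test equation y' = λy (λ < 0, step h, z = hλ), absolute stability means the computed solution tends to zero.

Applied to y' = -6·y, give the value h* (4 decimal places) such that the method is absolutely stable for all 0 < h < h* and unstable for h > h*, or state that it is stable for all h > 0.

On y'=λy, z=hλ:
  k1=λy_n ⇒ h·k1=z·y_n;  k2=λ(1+8/9z)y_n ⇒ h·k2=z(1+8/9z)y_n
  y_{n+1}/y_n = 1 − 1/25z + 26/25z(1+8/9z) = 1 + z + 208/225z²
  R(z) = 1 + z + 208/225z².

Boundary: |R(x)|=1, x<0.
x=-0.65: |R|=0.7406
R=1: x+208/225x²=0 ⇒ x=−225/208=-1.0817; min R=1−1/(4·208/225)=0.7296>−1
Confirm numerically:
  x=-0.815: |R|=0.79904 <1
  x=-0.563: |R|=0.73002 <1
  x=-0.469: |R|=0.73434 <1
  x=-1.538: |R|=1.64872 >1
  x=-1.235: |R|=1.17499 >1
Interval (-1.0817, 0).

(-1.0817,0); λ=-6 ⇒ h* = (225/208)/6 = 0.1803.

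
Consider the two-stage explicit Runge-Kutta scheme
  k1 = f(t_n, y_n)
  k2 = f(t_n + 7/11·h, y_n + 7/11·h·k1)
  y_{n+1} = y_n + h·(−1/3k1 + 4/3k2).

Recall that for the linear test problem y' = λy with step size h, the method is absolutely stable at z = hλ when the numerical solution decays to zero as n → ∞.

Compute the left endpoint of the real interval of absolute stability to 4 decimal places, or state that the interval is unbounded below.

Set f=λy, z=hλ:
  k1=λy_n ⇒ h·k1=z·y_n;  k2=λ(1+7/11z)y_n ⇒ h·k2=z(1+7/11z)y_n
  y_{n+1}/y_n = 1 − 1/3z + 4/3z(1+7/11z) = 1 + z + 28/33z²
  so R(z) = 1 + z + 28/33z².

Find x<0 with |R(x)|<1.
x=-0.61: |R|=0.7057
R=1: x+28/33x²=0 ⇒ x=−33/28=-1.1786; min R=1−1/(4·28/33)=0.7054>−1
Confirm numerically:
  x=-0.873: |R|=0.77365 <1
  x=-0.810: |R|=0.74669 <1
  x=-0.776: |R|=0.73494 <1
  x=-0.601: |R|=0.70547 <1
  x=-1.565: |R|=1.51313 >1
  x=-1.364: |R|=1.21460 >1
  x=-1.335: |R|=1.17719 >1
So |R|<1 on (-1.1786, 0).

left endpoint -1.1786.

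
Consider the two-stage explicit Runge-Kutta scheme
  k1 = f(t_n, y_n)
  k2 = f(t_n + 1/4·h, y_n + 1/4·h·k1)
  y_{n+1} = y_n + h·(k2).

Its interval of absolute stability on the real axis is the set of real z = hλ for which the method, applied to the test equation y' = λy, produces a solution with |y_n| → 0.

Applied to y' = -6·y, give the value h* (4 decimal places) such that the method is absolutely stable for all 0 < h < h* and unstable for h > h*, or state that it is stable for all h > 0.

(-4.0000,0); λ=-6 ⇒ h* = (4)/6 = 0.6667.

With y'=λy (z=hλ):
  k1=λy_n ⇒ h·k1=z·y_n;  k2=λ(1+1/4z)y_n ⇒ h·k2=z(1+1/4z)y_n
  y_{n+1}/y_n = 1 + z(1+1/4z) = 1 + z + 1/4z²
  R(z) = 1 + z + 1/4z².

Boundary: |R(x)|=1, x<0.
x=-0.84: |R|=0.3364
R=1: x+1/4x²=0 ⇒ x=−4=-4.0000; min R=1−1/(4·1/4)=0.0000>−1
Confirm numerically:
  x=-3.900: |R|=0.90250 <1
  x=-3.723: |R|=0.74218 <1
  x=-3.457: |R|=0.53071 <1
  x=-1.727: |R|=0.01863 <1
  x=-4.585: |R|=1.67056 >1
  x=-4.231: |R|=1.24434 >1
Stable set (-4.0000, 0).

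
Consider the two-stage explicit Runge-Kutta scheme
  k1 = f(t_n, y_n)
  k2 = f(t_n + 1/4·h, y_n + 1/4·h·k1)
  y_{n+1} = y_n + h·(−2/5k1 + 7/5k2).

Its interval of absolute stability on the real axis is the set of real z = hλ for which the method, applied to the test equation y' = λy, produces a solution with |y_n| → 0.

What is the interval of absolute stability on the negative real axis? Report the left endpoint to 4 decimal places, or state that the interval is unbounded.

With y'=λy (z=hλ):
  k1=λy_n ⇒ h·k1=z·y_n;  k2=λ(1+1/4z)y_n ⇒ h·k2=z(1+1/4z)y_n
  y_{n+1}/y_n = 1 − 2/5z + 7/5z(1+1/4z) = 1 + z + 7/20z²
  Hence R(z) = 1 + z + 7/20z².

Need |R(x)|<1, x<0.
x=-1.6: |R|=0.2960
R=1: x+7/20x²=0 ⇒ x=−20/7=-2.8571; min R=1−1/(4·7/20)=0.2857>−1
Confirm numerically:
  x=-1.998: |R|=0.39920 <1
  x=-1.624: |R|=0.29908 <1
  x=-1.374: |R|=0.28676 <1
  x=-3.308: |R|=1.52200 >1
  x=-3.142: |R|=1.31326 >1
Stable set (-2.8571, 0).

z∈(-2.8571,0).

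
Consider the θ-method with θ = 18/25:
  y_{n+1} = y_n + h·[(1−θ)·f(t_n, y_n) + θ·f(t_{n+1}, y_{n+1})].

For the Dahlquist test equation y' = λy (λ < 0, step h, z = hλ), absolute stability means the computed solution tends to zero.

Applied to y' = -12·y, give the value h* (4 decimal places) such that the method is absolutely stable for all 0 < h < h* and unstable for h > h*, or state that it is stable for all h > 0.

Set f=λy, z=hλ:
  y_{n+1} = y_n + z·[7/25·y_n + 18/25·y_{n+1}] ⇒ (1 − 18/25z)y_{n+1} = (1 + 7/25z)y_n
  Hence R(z) = (1 + 7/25z)/(1 − 18/25z).

Solve |R(x)|<1 on ℝ⁻.
x=-0.67: |R|=0.5480
x=-2: |R|=0.1803
x=-10: |R|=0.2195
x=-100: |R|=0.3699
θ=18/25≥1/2 ⇒ |1+7/25x|<|1−18/25x| ∀x<0 ⇒ stable on all of ℝ⁻.

unbounded; (−∞, 0). Any h>0 works for λ=-12.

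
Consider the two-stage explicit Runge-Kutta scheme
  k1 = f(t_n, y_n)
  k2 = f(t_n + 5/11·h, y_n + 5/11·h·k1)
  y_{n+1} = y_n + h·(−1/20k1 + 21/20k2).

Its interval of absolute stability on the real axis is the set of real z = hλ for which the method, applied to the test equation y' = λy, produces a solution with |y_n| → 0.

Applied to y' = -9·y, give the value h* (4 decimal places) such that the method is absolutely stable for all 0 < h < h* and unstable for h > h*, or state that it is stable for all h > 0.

With y'=λy (z=hλ):
  k1=λy_n ⇒ h·k1=z·y_n;  k2=λ(1+5/11z)y_n ⇒ h·k2=z(1+5/11z)y_n
  y_{n+1}/y_n = 1 − 1/20z + 21/20z(1+5/11z) = 1 + z + 21/44z²
  ⇒ R(z) = 1 + z + 21/44z².

Boundary: |R(x)|=1, x<0.
x=-0.67: |R|=0.5442
R=1: x+21/44x²=0 ⇒ x=−44/21=-2.0952; min R=1−1/(4·21/44)=0.4762>−1
Confirm numerically:
  x=-2.011: |R|=0.91915 <1
  x=-1.226: |R|=0.49138 <1
  x=-1.201: |R|=0.48742 <1
  x=-2.402: |R|=1.35167 >1
  x=-2.324: |R|=1.25374 >1
  x=-2.252: |R|=1.16849 >1
Interval (-2.0952, 0).

(-2.0952,0); λ=-9 ⇒ h* = (44/21)/9 = 0.2328.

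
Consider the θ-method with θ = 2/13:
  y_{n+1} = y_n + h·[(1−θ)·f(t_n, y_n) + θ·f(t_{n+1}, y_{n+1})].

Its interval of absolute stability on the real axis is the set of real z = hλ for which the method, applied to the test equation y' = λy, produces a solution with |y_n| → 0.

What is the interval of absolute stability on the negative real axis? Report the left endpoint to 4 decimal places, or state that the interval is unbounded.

Test eqn y'=λy, z=hλ:
  y_{n+1} = y_n + z·[11/13·y_n + 2/13·y_{n+1}] ⇒ (1 − 2/13z)y_{n+1} = (1 + 11/13z)y_n
  Hence R(z) = (1 + 11/13z)/(1 − 2/13z).

Need |R(x)|<1, x<0.
x=-1.18: |R|=0.0013
R=−1: 1+11/13x = −1+2/13x ⇒ -9/13x=2 ⇒ x=2/(-9/13)=-2.8889
Confirm numerically:
  x=-2.804: |R|=0.95894 <1
  x=-2.732: |R|=0.92353 <1
  x=-1.548: |R|=0.25025 <1
  x=-1.428: |R|=0.17079 <1
  x=-3.389: |R|=1.22758 >1
  x=-3.198: |R|=1.14343 >1
So |R|<1 on (-2.8889, 0).

(-2.8889, 0).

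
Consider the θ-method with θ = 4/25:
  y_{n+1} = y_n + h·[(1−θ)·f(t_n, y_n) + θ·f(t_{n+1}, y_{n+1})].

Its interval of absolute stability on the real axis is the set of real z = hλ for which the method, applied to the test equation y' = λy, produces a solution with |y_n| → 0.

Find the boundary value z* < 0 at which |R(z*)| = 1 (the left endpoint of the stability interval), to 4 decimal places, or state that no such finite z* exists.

Set f=λy, z=hλ:
  y_{n+1} = y_n + z·[21/25·y_n + 4/25·y_{n+1}] ⇒ (1 − 4/25z)y_{n+1} = (1 + 21/25z)y_n
  Hence R(z) = (1 + 21/25z)/(1 − 4/25z).

Solve |R(x)|<1 on ℝ⁻.
x=-1.57: |R|=0.2548
R=−1: 1+21/25x = −1+4/25x ⇒ -17/25x=2 ⇒ x=2/(-17/25)=-2.9412
Confirm numerically:
  x=-2.858: |R|=0.96119 <1
  x=-2.574: |R|=0.82315 <1
  x=-2.153: |R|=0.60136 <1
  x=-1.314: |R|=0.08574 <1
  x=-3.381: |R|=1.19409 >1
  x=-3.255: |R|=1.14032 >1
Interval (-2.9412, 0).

left endpoint -2.9412.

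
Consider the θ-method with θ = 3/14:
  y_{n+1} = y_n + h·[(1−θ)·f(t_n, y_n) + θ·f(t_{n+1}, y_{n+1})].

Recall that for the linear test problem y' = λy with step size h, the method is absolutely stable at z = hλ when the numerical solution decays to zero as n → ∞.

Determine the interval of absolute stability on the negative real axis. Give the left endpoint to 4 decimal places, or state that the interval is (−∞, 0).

On y'=λy, z=hλ:
  y_{n+1} = y_n + z·[11/14·y_n + 3/14·y_{n+1}] ⇒ (1 − 3/14z)y_{n+1} = (1 + 11/14z)y_n
  so R(z) = (1 + 11/14z)/(1 − 3/14z).

Solve |R(x)|<1 on ℝ⁻.
x=-1.02: |R|=0.1630
R=−1: 1+11/14x = −1+3/14x ⇒ -4/7x=2 ⇒ x=2/(-4/7)=-3.5000
Confirm numerically:
  x=-2.827: |R|=0.76051 <1
  x=-1.772: |R|=0.28432 <1
  x=-1.445: |R|=0.10335 <1
  x=-4.095: |R|=1.18109 >1
  x=-3.640: |R|=1.04494 >1
  x=-3.584: |R|=1.02715 >1
Stable set (-3.5000, 0).

(-3.5000, 0).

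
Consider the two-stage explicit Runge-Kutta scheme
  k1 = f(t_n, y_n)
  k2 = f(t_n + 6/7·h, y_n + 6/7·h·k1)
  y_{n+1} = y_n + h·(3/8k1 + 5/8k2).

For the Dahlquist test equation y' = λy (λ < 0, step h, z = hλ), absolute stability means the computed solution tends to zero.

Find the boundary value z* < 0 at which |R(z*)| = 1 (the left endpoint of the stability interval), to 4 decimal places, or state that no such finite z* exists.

Test eqn y'=λy, z=hλ:
  k1=λy_n ⇒ h·k1=z·y_n;  k2=λ(1+6/7z)y_n ⇒ h·k2=z(1+6/7z)y_n
  y_{n+1}/y_n = 1 + 3/8z + 5/8z(1+6/7z) = 1 + z + 15/28z²
  R(z) = 1 + z + 15/28z².

Find x<0 with |R(x)|<1.
x=-0.77: |R|=0.5476
R=1: x+15/28x²=0 ⇒ x=−28/15=-1.8667; min R=1−1/(4·15/28)=0.5333>−1
Confirm numerically:
  x=-1.307: |R|=0.60813 <1
  x=-1.032: |R|=0.53855 <1
  x=-0.900: |R|=0.53393 <1
  x=-0.852: |R|=0.53688 <1
  x=-2.126: |R|=1.29536 >1
  x=-1.974: |R|=1.11350 >1
  x=-1.935: |R|=1.07083 >1
Interval (-1.8667, 0).

left endpoint -1.8667.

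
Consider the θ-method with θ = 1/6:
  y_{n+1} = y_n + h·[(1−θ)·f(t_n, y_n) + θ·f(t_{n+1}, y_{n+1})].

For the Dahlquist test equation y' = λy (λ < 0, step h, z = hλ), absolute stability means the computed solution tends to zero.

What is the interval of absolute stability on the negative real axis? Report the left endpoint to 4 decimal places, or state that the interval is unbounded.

(-3.0000, 0).

Set f=λy, z=hλ:
  y_{n+1} = y_n + z·[5/6·y_n + 1/6·y_{n+1}] ⇒ (1 − 1/6z)y_{n+1} = (1 + 5/6z)y_n
  Hence R(z) = (1 + 5/6z)/(1 − 1/6z).

Boundary: |R(x)|=1, x<0.
x=-0.57: |R|=0.4795
R=−1: 1+5/6x = −1+1/6x ⇒ -2/3x=2 ⇒ x=2/(-2/3)=-3.0000
Confirm numerically:
  x=-2.851: |R|=0.93266 <1
  x=-2.637: |R|=0.83189 <1
  x=-1.244: |R|=0.03037 <1
  x=-3.511: |R|=1.21491 >1
  x=-3.478: |R|=1.20173 >1
  x=-3.384: |R|=1.16368 >1
Interval (-3.0000, 0).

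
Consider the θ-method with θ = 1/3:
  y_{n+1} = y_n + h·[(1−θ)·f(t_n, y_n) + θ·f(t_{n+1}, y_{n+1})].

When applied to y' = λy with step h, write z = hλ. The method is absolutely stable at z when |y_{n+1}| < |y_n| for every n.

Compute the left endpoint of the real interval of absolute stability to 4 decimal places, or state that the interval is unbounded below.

On y'=λy, z=hλ:
  y_{n+1} = y_n + z·[2/3·y_n + 1/3·y_{n+1}] ⇒ (1 − 1/3z)y_{n+1} = (1 + 2/3z)y_n
  Hence R(z) = (1 + 2/3z)/(1 − 1/3z).

Boundary: |R(x)|=1, x<0.
x=-0.41: |R|=0.6393
R=−1: 1+2/3x = −1+1/3x ⇒ -1/3x=2 ⇒ x=2/(-1/3)=-6.0000
Confirm numerically:
  x=-5.263: |R|=0.91081 <1
  x=-3.676: |R|=0.65189 <1
  x=-3.468: |R|=0.60853 <1
  x=-6.515: |R|=1.05413 >1
  x=-6.220: |R|=1.02386 >1
Stable set (-6.0000, 0).

left endpoint -6.0000.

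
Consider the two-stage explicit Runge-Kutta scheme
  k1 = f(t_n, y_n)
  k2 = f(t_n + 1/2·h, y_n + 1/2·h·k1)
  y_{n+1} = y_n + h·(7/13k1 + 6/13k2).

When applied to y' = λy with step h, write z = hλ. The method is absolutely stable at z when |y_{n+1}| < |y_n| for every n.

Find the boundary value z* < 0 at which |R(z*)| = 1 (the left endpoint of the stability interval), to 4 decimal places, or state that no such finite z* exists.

z* = -4.3333.

Test eqn y'=λy, z=hλ:
  k1=λy_n ⇒ h·k1=z·y_n;  k2=λ(1+1/2z)y_n ⇒ h·k2=z(1+1/2z)y_n
  y_{n+1}/y_n = 1 + 7/13z + 6/13z(1+1/2z) = 1 + z + 3/13z²
  so R(z) = 1 + z + 3/13z².

Find x<0 with |R(x)|<1.
x=-1.66: |R|=0.0241
R=1: x+3/13x²=0 ⇒ x=−13/3=-4.3333; min R=1−1/(4·3/13)=-0.0833>−1
Confirm numerically:
  x=-3.240: |R|=0.18252 <1
  x=-2.746: |R|=0.00588 <1
  x=-2.670: |R|=0.02487 <1
  x=-2.469: |R|=0.06224 <1
  x=-4.760: |R|=1.46868 >1
  x=-4.670: |R|=1.36282 >1
  x=-4.436: |R|=1.10510 >1
So |R|<1 on (-4.3333, 0).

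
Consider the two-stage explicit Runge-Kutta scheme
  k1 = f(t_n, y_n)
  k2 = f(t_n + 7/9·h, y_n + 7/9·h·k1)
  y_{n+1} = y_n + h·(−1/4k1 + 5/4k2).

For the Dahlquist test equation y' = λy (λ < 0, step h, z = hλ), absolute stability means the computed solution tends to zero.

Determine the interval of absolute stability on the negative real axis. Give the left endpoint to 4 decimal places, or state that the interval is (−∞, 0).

On y'=λy, z=hλ:
  k1=λy_n ⇒ h·k1=z·y_n;  k2=λ(1+7/9z)y_n ⇒ h·k2=z(1+7/9z)y_n
  y_{n+1}/y_n = 1 − 1/4z + 5/4z(1+7/9z) = 1 + z + 35/36z²
  Hence R(z) = 1 + z + 35/36z².

Solve |R(x)|<1 on ℝ⁻.
x=-1.3: |R|=1.3431
R=1: x+35/36x²=0 ⇒ x=−36/35=-1.0286; min R=1−1/(4·35/36)=0.7429>−1
Confirm numerically:
  x=-0.981: |R|=0.95463 <1
  x=-0.706: |R|=0.77859 <1
  x=-0.577: |R|=0.74668 <1
  x=-0.437: |R|=0.74866 <1
  x=-1.473: |R|=1.63646 >1
  x=-1.367: |R|=1.44978 >1
Interval (-1.0286, 0).

(-1.0286, 0).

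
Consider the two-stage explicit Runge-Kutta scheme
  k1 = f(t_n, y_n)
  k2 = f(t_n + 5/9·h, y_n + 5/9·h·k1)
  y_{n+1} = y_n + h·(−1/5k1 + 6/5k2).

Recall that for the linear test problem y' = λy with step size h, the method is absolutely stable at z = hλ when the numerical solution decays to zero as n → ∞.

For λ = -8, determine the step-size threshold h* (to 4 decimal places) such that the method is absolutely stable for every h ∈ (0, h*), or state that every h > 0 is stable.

Test eqn y'=λy, z=hλ:
  k1=λy_n ⇒ h·k1=z·y_n;  k2=λ(1+5/9z)y_n ⇒ h·k2=z(1+5/9z)y_n
  y_{n+1}/y_n = 1 − 1/5z + 6/5z(1+5/9z) = 1 + z + 2/3z²
  R(z) = 1 + z + 2/3z².

Need |R(x)|<1, x<0.
x=-1.58: |R|=1.0843
R=1: x+2/3x²=0 ⇒ x=−3/2=-1.5000; min R=1−1/(4·2/3)=0.6250>−1
Confirm numerically:
  x=-1.161: |R|=0.73761 <1
  x=-0.888: |R|=0.63770 <1
  x=-0.604: |R|=0.63921 <1
  x=-1.922: |R|=1.54072 >1
  x=-1.621: |R|=1.13076 >1
Stable set (-1.5000, 0).

(-1.5000,0); λ=-8 ⇒ h* = (3/2)/8 = 0.1875.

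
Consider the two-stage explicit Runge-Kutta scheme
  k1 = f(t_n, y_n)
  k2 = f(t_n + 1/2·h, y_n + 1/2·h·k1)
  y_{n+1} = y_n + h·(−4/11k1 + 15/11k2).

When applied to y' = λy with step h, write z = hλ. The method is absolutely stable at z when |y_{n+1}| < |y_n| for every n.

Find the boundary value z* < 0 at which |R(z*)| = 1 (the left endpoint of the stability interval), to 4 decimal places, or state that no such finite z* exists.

z* = -1.4667.

Set f=λy, z=hλ:
  k1=λy_n ⇒ h·k1=z·y_n;  k2=λ(1+1/2z)y_n ⇒ h·k2=z(1+1/2z)y_n
  y_{n+1}/y_n = 1 − 4/11z + 15/11z(1+1/2z) = 1 + z + 15/22z²
  so R(z) = 1 + z + 15/22z².

Need |R(x)|<1, x<0.
x=-0.48: |R|=0.6771
R=1: x+15/22x²=0 ⇒ x=−22/15=-1.4667; min R=1−1/(4·15/22)=0.6333>−1
Confirm numerically:
  x=-1.428: |R|=0.96235 <1
  x=-0.833: |R|=0.64011 <1
  x=-0.726: |R|=0.63337 <1
  x=-1.992: |R|=1.71350 >1
  x=-1.879: |R|=1.52826 >1
  x=-1.818: |R|=1.43549 >1
So |R|<1 on (-1.4667, 0).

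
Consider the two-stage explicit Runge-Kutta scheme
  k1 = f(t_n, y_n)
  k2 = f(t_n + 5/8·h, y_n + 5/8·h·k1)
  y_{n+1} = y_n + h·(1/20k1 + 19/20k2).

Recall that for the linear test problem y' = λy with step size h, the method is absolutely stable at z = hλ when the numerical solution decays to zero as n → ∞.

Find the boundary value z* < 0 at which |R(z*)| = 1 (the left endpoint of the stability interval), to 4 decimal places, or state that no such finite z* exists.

z* = -1.6842.

Set f=λy, z=hλ:
  k1=λy_n ⇒ h·k1=z·y_n;  k2=λ(1+5/8z)y_n ⇒ h·k2=z(1+5/8z)y_n
  y_{n+1}/y_n = 1 + 1/20z + 19/20z(1+5/8z) = 1 + z + 19/32z²
  ⇒ R(z) = 1 + z + 19/32z².

Boundary: |R(x)|=1, x<0.
x=-0.89: |R|=0.5803
R=1: x+19/32x²=0 ⇒ x=−32/19=-1.6842; min R=1−1/(4·19/32)=0.5789>−1
Confirm numerically:
  x=-1.392: |R|=0.75849 <1
  x=-1.337: |R|=0.72437 <1
  x=-1.054: |R|=0.60561 <1
  x=-2.280: |R|=1.80655 >1
  x=-2.133: |R|=1.56838 >1
Stable set (-1.6842, 0).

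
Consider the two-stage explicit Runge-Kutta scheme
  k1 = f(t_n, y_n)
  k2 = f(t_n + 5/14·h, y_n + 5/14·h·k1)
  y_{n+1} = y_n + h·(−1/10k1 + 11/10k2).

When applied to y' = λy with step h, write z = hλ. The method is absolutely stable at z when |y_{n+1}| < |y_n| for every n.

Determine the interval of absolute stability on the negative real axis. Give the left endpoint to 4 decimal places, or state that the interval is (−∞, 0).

z∈(-2.5455,0).

On y'=λy, z=hλ:
  k1=λy_n ⇒ h·k1=z·y_n;  k2=λ(1+5/14z)y_n ⇒ h·k2=z(1+5/14z)y_n
  y_{n+1}/y_n = 1 − 1/10z + 11/10z(1+5/14z) = 1 + z + 11/28z²
  so R(z) = 1 + z + 11/28z².

Need |R(x)|<1, x<0.
x=-1.33: |R|=0.3649
R=1: x+11/28x²=0 ⇒ x=−28/11=-2.5455; min R=1−1/(4·11/28)=0.3636>−1
Confirm numerically:
  x=-2.389: |R|=0.85316 <1
  x=-2.147: |R|=0.66392 <1
  x=-1.528: |R|=0.38924 <1
  x=-1.524: |R|=0.38844 <1
  x=-2.842: |R|=1.33109 >1
  x=-2.823: |R|=1.30781 >1
  x=-2.790: |R|=1.26804 >1
Stable set (-2.5455, 0).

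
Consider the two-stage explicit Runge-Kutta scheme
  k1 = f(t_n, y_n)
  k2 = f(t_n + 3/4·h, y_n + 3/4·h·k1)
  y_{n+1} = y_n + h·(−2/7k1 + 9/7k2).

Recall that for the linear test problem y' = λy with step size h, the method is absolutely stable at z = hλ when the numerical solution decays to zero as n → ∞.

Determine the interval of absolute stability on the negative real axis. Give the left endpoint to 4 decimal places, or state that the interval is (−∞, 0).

z∈(-1.0370,0).

Set f=λy, z=hλ:
  k1=λy_n ⇒ h·k1=z·y_n;  k2=λ(1+3/4z)y_n ⇒ h·k2=z(1+3/4z)y_n
  y_{n+1}/y_n = 1 − 2/7z + 9/7z(1+3/4z) = 1 + z + 27/28z²
  ⇒ R(z) = 1 + z + 27/28z².

Boundary: |R(x)|=1, x<0.
x=-1.31: |R|=1.3448
R=1: x+27/28x²=0 ⇒ x=−28/27=-1.0370; min R=1−1/(4·27/28)=0.7407>−1
Confirm numerically:
  x=-0.863: |R|=0.85517 <1
  x=-0.766: |R|=0.79980 <1
  x=-0.545: |R|=0.74142 <1
  x=-1.413: |R|=1.51226 >1
  x=-1.353: |R|=1.41223 >1
Interval (-1.0370, 0).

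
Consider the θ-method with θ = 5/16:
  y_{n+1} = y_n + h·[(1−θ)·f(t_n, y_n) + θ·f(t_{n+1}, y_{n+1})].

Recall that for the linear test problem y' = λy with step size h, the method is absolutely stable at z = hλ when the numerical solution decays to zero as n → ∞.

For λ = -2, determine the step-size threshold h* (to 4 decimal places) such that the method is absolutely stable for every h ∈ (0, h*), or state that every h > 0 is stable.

(-5.3333,0); λ=-2 ⇒ h* = (16/3)/2 = 2.6667.

On y'=λy, z=hλ:
  y_{n+1} = y_n + z·[11/16·y_n + 5/16·y_{n+1}] ⇒ (1 − 5/16z)y_{n+1} = (1 + 11/16z)y_n
  ⇒ R(z) = (1 + 11/16z)/(1 − 5/16z).

Boundary: |R(x)|=1, x<0.
x=-1.54: |R|=0.0397
R=−1: 1+11/16x = −1+5/16x ⇒ -3/8x=2 ⇒ x=2/(-3/8)=-5.3333
Confirm numerically:
  x=-5.090: |R|=0.96478 <1
  x=-4.384: |R|=0.84979 <1
  x=-2.385: |R|=0.36652 <1
  x=-5.787: |R|=1.06058 >1
  x=-5.763: |R|=1.05753 >1
So |R|<1 on (-5.3333, 0).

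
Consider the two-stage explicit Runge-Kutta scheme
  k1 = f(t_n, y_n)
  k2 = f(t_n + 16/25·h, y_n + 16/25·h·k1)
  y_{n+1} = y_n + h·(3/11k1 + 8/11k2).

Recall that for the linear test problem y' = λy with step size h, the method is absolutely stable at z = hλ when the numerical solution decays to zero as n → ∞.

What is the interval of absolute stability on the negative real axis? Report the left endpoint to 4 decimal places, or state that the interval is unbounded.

z∈(-2.1484,0).

Set f=λy, z=hλ:
  k1=λy_n ⇒ h·k1=z·y_n;  k2=λ(1+16/25z)y_n ⇒ h·k2=z(1+16/25z)y_n
  y_{n+1}/y_n = 1 + 3/11z + 8/11z(1+16/25z) = 1 + z + 128/275z²
  R(z) = 1 + z + 128/275z².

Solve |R(x)|<1 on ℝ⁻.
x=-0.79: |R|=0.5005
R=1: x+128/275x²=0 ⇒ x=−275/128=-2.1484; min R=1−1/(4·128/275)=0.4629>−1
Confirm numerically:
  x=-1.896: |R|=0.77722 <1
  x=-1.561: |R|=0.57318 <1
  x=-1.070: |R|=0.46290 <1
  x=-2.456: |R|=1.35159 >1
  x=-2.258: |R|=1.11515 >1
So |R|<1 on (-2.1484, 0).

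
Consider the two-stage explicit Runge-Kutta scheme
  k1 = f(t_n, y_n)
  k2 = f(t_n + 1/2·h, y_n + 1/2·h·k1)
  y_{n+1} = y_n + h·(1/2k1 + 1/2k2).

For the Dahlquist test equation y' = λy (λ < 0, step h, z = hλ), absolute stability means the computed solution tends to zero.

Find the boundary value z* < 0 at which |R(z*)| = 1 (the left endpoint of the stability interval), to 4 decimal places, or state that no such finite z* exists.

Test eqn y'=λy, z=hλ:
  k1=λy_n ⇒ h·k1=z·y_n;  k2=λ(1+1/2z)y_n ⇒ h·k2=z(1+1/2z)y_n
  y_{n+1}/y_n = 1 + 1/2z + 1/2z(1+1/2z) = 1 + z + 1/4z²
  Hence R(z) = 1 + z + 1/4z².

Need |R(x)|<1, x<0.
x=-0.37: |R|=0.6642
R=1: x+1/4x²=0 ⇒ x=−4=-4.0000; min R=1−1/(4·1/4)=0.0000>−1
Confirm numerically:
  x=-3.891: |R|=0.89397 <1
  x=-3.699: |R|=0.72165 <1
  x=-3.669: |R|=0.69639 <1
  x=-4.553: |R|=1.62945 >1
  x=-4.407: |R|=1.44841 >1
  x=-4.068: |R|=1.06916 >1
Interval (-4.0000, 0).

z* = -4.0000.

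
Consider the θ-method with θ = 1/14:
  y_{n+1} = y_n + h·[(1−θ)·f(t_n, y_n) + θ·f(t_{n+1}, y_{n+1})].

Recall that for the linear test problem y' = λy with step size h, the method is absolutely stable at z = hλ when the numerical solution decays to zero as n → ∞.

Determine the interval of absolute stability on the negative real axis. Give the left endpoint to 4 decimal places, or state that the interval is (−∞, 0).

z∈(-2.3333,0).

Test eqn y'=λy, z=hλ:
  y_{n+1} = y_n + z·[13/14·y_n + 1/14·y_{n+1}] ⇒ (1 − 1/14z)y_{n+1} = (1 + 13/14z)y_n
  R(z) = (1 + 13/14z)/(1 − 1/14z).

Need |R(x)|<1, x<0.
x=-0.95: |R|=0.1104
R=−1: 1+13/14x = −1+1/14x ⇒ -6/7x=2 ⇒ x=2/(-6/7)=-2.3333
Confirm numerically:
  x=-1.661: |R|=0.48483 <1
  x=-1.500: |R|=0.35484 <1
  x=-1.366: |R|=0.24457 <1
  x=-1.170: |R|=0.07976 <1
  x=-2.884: |R|=1.39138 >1
  x=-2.602: |R|=1.19419 >1
  x=-2.380: |R|=1.03419 >1
Stable set (-2.3333, 0).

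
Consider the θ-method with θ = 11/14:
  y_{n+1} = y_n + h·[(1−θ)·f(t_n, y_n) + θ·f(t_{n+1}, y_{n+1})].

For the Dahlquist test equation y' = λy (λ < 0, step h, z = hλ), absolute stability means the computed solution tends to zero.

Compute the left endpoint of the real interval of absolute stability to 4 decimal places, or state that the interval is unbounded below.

Set f=λy, z=hλ:
  y_{n+1} = y_n + z·[3/14·y_n + 11/14·y_{n+1}] ⇒ (1 − 11/14z)y_{n+1} = (1 + 3/14z)y_n
  ⇒ R(z) = (1 + 3/14z)/(1 − 11/14z).

Need |R(x)|<1, x<0.
x=-1.6: |R|=0.2911
x=-2: |R|=0.2222
x=-10: |R|=0.1290
x=-100: |R|=0.2567
θ=11/14≥1/2 ⇒ |1+3/14x|<|1−11/14x| ∀x<0 ⇒ interval (−∞,0).

(−∞, 0) — no finite endpoint.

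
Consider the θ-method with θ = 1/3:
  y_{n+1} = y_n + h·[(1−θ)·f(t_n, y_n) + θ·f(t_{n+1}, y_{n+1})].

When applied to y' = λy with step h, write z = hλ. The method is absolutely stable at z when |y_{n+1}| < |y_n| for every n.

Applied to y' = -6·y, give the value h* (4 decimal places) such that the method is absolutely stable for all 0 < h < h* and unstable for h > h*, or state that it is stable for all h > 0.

(-6.0000,0); λ=-6 ⇒ h* = (6)/6 = 1.0000.

With y'=λy (z=hλ):
  y_{n+1} = y_n + z·[2/3·y_n + 1/3·y_{n+1}] ⇒ (1 − 1/3z)y_{n+1} = (1 + 2/3z)y_n
  ⇒ R(z) = (1 + 2/3z)/(1 − 1/3z).

Need |R(x)|<1, x<0.
x=-0.43: |R|=0.6239
R=−1: 1+2/3x = −1+1/3x ⇒ -1/3x=2 ⇒ x=2/(-1/3)=-6.0000
Confirm numerically:
  x=-4.806: |R|=0.84704 <1
  x=-4.765: |R|=0.84095 <1
  x=-3.594: |R|=0.63512 <1
  x=-6.450: |R|=1.04762 >1
  x=-6.317: |R|=1.03402 >1
  x=-6.236: |R|=1.02555 >1
Stable set (-6.0000, 0).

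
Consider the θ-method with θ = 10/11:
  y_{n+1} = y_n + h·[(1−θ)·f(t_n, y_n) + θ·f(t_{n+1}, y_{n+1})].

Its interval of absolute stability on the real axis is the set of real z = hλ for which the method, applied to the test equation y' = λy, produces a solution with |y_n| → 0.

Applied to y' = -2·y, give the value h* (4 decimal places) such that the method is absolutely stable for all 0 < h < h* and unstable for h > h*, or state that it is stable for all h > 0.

interval (−∞, 0). Any h>0 works for λ=-2.

On y'=λy, z=hλ:
  y_{n+1} = y_n + z·[1/11·y_n + 10/11·y_{n+1}] ⇒ (1 − 10/11z)y_{n+1} = (1 + 1/11z)y_n
  so R(z) = (1 + 1/11z)/(1 − 10/11z).

Need |R(x)|<1, x<0.
x=-0.4: |R|=0.7067
x=-2: |R|=0.2903
x=-10: |R|=0.0090
x=-100: |R|=0.0880
θ=10/11≥1/2 ⇒ |1+1/11x|<|1−10/11x| ∀x<0 ⇒ stable on all of ℝ⁻.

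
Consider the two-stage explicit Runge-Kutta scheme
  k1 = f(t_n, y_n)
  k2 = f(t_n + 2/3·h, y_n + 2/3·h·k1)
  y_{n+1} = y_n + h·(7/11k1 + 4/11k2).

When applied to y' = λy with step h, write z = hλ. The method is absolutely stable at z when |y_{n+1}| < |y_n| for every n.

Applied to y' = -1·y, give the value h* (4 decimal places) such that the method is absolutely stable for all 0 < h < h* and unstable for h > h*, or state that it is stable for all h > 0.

(-4.1250,0); λ=-1 ⇒ h* = (33/8)/1 = 4.1250.

With y'=λy (z=hλ):
  k1=λy_n ⇒ h·k1=z·y_n;  k2=λ(1+2/3z)y_n ⇒ h·k2=z(1+2/3z)y_n
  y_{n+1}/y_n = 1 + 7/11z + 4/11z(1+2/3z) = 1 + z + 8/33z²
  ⇒ R(z) = 1 + z + 8/33z².

Find x<0 with |R(x)|<1.
x=-0.88: |R|=0.3077
R=1: x+8/33x²=0 ⇒ x=−33/8=-4.1250; min R=1−1/(4·8/33)=-0.0312>−1
Confirm numerically:
  x=-3.970: |R|=0.85082 <1
  x=-3.184: |R|=0.27366 <1
  x=-2.166: |R|=0.02865 <1
  x=-4.637: |R|=1.57555 >1
  x=-4.587: |R|=1.51374 >1
  x=-4.524: |R|=1.43759 >1
Interval (-4.1250, 0).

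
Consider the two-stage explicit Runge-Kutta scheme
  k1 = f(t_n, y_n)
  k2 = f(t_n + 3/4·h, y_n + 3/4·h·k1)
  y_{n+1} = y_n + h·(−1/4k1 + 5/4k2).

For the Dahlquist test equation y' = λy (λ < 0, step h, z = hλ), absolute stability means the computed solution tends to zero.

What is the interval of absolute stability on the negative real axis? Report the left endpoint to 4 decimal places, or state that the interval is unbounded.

(-1.0667, 0).

Set f=λy, z=hλ:
  k1=λy_n ⇒ h·k1=z·y_n;  k2=λ(1+3/4z)y_n ⇒ h·k2=z(1+3/4z)y_n
  y_{n+1}/y_n = 1 − 1/4z + 5/4z(1+3/4z) = 1 + z + 15/16z²
  R(z) = 1 + z + 15/16z².

Solve |R(x)|<1 on ℝ⁻.
x=-1.29: |R|=1.2701
R=1: x+15/16x²=0 ⇒ x=−16/15=-1.0667; min R=1−1/(4·15/16)=0.7333>−1
Confirm numerically:
  x=-1.042: |R|=0.97590 <1
  x=-0.846: |R|=0.82498 <1
  x=-0.646: |R|=0.74523 <1
  x=-0.565: |R|=0.73427 <1
  x=-1.608: |R|=1.81606 >1
  x=-1.577: |R|=1.75450 >1
  x=-1.117: |R|=1.05271 >1
Interval (-1.0667, 0).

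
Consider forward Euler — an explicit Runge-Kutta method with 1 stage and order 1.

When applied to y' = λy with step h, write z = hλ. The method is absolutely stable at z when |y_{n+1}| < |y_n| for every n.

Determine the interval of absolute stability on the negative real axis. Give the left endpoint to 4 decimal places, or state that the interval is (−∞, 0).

Test eqn y'=λy, z=hλ:
  order 1, 1-stage ⇒ R(z)=1+z
  (e.g. R(-1.32)=-0.32000, |R|=0.32000)

Boundary: |R(x)|=1, x<0.
x=-1.32: |R|=0.3200
|R(-2.13)|=1.1300 |R(-1.77)|=0.7700 |R(-1.24)|=0.2400
Bisect:
  x_lo=-2.7414 |R|=1.7414  x_hi=-0.0935 |R|=0.9065
  mid=-1.41747 |R|=0.41747 →hi
  mid=-2.07944 |R|=1.07944 →lo
  mid=-1.74845 |R|=0.74845 →hi
  mid=-1.91395 |R|=0.91395 →hi
  mid=-1.99670 |R|=0.99670 →hi
  mid=-2.03807 |R|=1.03807 →lo
  mid=-2.01738 |R|=1.01738 →lo
  mid=-2.00704 |R|=1.00704 →lo
  ...
  [-2.00009,-1.99993] ⇒ x*=-2.0000
So |R|<1 on (-2.0000, 0).

z∈(-2.0000,0).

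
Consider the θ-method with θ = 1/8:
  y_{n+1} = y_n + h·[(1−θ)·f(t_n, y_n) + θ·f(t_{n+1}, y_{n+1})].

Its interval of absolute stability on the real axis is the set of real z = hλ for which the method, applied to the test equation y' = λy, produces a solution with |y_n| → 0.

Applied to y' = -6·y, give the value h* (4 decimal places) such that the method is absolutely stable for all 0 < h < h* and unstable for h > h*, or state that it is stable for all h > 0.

(-2.6667,0); λ=-6 ⇒ h* = (8/3)/6 = 0.4444.

Set f=λy, z=hλ:
  y_{n+1} = y_n + z·[7/8·y_n + 1/8·y_{n+1}] ⇒ (1 − 1/8z)y_{n+1} = (1 + 7/8z)y_n
  Hence R(z) = (1 + 7/8z)/(1 − 1/8z).

Need |R(x)|<1, x<0.
x=-0.75: |R|=0.3143
R=−1: 1+7/8x = −1+1/8x ⇒ -3/4x=2 ⇒ x=2/(-3/4)=-2.6667
Confirm numerically:
  x=-1.739: |R|=0.42848 <1
  x=-1.698: |R|=0.40070 <1
  x=-1.099: |R|=0.03374 <1
  x=-3.131: |R|=1.25029 >1
  x=-3.123: |R|=1.24616 >1
Stable set (-2.6667, 0).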